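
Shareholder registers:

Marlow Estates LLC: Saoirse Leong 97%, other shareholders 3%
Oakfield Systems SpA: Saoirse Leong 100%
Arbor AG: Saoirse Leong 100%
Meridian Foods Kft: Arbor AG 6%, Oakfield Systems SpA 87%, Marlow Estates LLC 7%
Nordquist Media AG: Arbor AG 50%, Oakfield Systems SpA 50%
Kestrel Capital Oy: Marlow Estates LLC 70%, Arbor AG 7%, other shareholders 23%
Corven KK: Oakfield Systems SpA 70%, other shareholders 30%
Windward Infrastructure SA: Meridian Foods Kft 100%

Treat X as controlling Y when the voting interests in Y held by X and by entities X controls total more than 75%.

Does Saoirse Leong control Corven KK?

Saoirse holds 97% of Marlow, so Saoirse controls Marlow.
Saoirse holds 100% of Oakfield, so Saoirse controls Oakfield.
Saoirse holds 100% of Arbor, so Saoirse controls Arbor.
Arbor and Oakfield and Marlow together hold 6% + 87% + 7% = 100% of Meridian, so Saoirse controls Meridian.
Arbor and Oakfield together hold 50% + 50% = 100% of Nordquist, so Saoirse controls Nordquist.
Marlow and Arbor together hold 70% + 7% = 77% of Kestrel, so Saoirse controls Kestrel.
Meridian holds 100% of Windward, so Saoirse controls Windward.
In Corven, Saoirse's side holds only 70%, not > 75%.
So Saoirse does not control Corven.

No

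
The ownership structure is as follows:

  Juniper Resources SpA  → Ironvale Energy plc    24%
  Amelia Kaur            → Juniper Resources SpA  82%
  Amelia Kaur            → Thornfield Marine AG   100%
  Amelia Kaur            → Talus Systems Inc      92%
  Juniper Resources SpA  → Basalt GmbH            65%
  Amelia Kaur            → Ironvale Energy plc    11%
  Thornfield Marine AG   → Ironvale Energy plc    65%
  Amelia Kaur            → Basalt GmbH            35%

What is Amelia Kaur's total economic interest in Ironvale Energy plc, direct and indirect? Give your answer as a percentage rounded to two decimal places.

Amelia reaches Ironvale along 3 paths.
Via Thornfield: 100% × 65% = 65%.
Direct stake: 11% = 11%.
Via Juniper: 82% × 24% = 19.68%.
Total: 65% + 11% + 19.68% = 95.68%.

95.68%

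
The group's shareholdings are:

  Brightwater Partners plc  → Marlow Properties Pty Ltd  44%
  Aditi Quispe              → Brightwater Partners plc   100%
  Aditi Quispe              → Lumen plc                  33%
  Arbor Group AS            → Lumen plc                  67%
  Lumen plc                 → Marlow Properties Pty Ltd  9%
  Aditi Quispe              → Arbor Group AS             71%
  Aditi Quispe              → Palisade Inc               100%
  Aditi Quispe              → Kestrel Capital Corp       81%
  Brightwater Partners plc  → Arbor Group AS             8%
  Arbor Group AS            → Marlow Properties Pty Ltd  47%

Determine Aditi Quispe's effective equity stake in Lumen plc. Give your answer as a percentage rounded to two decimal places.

Aditi reaches Lumen along 3 paths.
Direct stake: 33% = 33%.
Via Arbor: 71% × 67% = 47.57%.
Via Brightwater → Arbor: 100% × 8% × 67% = 5.36%.
Total: 33% + 47.57% + 5.36% = 85.93%.

85.93%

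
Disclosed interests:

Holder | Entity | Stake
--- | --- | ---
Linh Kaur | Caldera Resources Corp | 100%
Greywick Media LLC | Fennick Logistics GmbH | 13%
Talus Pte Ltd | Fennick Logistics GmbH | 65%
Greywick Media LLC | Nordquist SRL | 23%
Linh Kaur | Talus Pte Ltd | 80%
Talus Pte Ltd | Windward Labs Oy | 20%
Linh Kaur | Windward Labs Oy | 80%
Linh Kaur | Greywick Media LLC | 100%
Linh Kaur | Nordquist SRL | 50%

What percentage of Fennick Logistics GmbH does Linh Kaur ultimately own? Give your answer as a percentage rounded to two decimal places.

65.00%

Linh reaches Fennick along 2 paths.
Via Greywick: 100% × 13% = 13%.
Via Talus: 80% × 65% = 52%.
Total: 13% + 52% = 65%.
Rounded: 65.00%.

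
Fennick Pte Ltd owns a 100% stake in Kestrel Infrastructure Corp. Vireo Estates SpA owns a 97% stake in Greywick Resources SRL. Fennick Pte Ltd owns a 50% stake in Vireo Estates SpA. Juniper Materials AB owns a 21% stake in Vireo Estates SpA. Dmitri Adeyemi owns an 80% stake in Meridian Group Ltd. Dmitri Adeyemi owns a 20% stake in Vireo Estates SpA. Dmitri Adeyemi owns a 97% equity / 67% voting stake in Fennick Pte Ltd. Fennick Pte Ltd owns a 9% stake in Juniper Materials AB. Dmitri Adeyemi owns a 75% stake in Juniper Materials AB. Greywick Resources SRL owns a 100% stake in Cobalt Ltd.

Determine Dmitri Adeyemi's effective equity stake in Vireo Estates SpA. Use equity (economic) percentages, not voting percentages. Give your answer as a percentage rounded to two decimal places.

Dmitri reaches Vireo along 4 paths.
Via Juniper: 75% × 21% = 15.75%.
Via Fennick → Juniper: 97% × 9% × 21% = 1.8333%.
Direct stake: 20% = 20%.
Via Fennick: 97% × 50% = 48.5%.
Total: 15.75% + 1.8333% + 20% + 48.5% = 86.0833%.
Rounded: 86.08%.

86.08%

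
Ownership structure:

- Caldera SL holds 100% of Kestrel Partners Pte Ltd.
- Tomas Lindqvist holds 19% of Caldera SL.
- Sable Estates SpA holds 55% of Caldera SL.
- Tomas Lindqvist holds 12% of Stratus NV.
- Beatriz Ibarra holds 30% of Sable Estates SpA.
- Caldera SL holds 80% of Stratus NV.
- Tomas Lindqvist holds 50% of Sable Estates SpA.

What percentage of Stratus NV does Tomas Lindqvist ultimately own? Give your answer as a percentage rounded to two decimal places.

49.20%

Tomas reaches Stratus along 3 paths.
Via Sable → Caldera: 50% × 55% × 80% = 22%.
Via Caldera: 19% × 80% = 15.2%.
Direct stake: 12% = 12%.
Total: 22% + 15.2% + 12% = 49.2%.
Rounded: 49.20%.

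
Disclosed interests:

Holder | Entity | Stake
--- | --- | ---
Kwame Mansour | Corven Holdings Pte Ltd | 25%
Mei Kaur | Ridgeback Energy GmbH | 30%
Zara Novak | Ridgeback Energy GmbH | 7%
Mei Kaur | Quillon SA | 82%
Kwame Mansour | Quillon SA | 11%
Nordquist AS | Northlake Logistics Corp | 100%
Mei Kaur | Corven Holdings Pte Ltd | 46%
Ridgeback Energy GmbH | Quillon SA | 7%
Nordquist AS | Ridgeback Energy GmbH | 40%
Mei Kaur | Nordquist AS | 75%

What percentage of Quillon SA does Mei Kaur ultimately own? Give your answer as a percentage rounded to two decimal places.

Mei reaches Quillon along 3 paths.
Direct stake: 82% = 82%.
Via Ridgeback: 30% × 7% = 2.1%.
Via Nordquist → Ridgeback: 75% × 40% × 7% = 2.1%.
Total: 82% + 2.1% + 2.1% = 86.2%.
Rounded: 86.20%.

86.20%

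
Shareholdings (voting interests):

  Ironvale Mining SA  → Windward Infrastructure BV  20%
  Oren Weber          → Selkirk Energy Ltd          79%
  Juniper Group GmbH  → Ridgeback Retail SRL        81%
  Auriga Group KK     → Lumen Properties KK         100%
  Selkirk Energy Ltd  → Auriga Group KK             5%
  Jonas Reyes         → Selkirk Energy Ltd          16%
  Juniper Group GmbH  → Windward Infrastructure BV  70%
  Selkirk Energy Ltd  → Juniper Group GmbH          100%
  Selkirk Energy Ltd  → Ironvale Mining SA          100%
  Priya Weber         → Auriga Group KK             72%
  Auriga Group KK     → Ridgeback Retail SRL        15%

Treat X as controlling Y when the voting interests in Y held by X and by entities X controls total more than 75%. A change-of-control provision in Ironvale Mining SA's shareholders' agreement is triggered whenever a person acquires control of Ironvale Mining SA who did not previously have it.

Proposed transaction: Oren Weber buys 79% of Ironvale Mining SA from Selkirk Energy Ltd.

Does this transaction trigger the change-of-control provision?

The purchase adds only to Oren's holdings (Selkirk's stake shrinks), so Oren is the only person who could newly come to control Ironvale.
Oren holds 79% of Selkirk, so Oren controls Selkirk.
Selkirk holds 100% of Ironvale, so Oren controls Ironvale.
So Oren already controls Ironvale before the transaction.
After the purchase, Oren holds 79% of Ironvale directly, and Selkirk's stake falls to 21%.
Oren controlled Ironvale already, so this is not a new person acquiring control; every other person's position is unchanged or reduced.
No new person acquires control, so the clause is not triggered.

No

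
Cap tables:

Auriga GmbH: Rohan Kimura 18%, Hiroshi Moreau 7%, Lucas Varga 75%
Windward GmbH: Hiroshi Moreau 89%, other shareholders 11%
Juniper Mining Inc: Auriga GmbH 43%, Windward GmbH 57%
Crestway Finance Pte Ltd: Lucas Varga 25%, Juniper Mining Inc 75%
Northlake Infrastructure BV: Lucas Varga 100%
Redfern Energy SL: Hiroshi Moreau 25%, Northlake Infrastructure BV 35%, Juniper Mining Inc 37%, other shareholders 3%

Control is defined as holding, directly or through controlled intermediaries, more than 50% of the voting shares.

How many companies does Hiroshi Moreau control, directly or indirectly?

4

Hiroshi holds 89% of Windward, so Hiroshi controls Windward.
Windward holds 57% of Juniper, so Hiroshi controls Juniper.
Juniper holds 75% of Crestway, so Hiroshi controls Crestway.
Hiroshi and Juniper together hold 25% + 37% = 62% of Redfern, so Hiroshi controls Redfern.
No other company's threshold is met.
Hiroshi controls 4 companies.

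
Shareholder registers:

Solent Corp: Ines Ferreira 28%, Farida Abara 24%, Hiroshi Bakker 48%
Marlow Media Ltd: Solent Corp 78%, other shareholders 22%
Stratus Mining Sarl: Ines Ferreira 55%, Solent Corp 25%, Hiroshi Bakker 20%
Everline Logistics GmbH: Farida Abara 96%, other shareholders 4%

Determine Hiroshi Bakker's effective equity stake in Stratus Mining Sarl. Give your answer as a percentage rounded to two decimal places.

32.00%

Hiroshi reaches Stratus along 2 paths.
Via Solent: 48% × 25% = 12%.
Direct stake: 20% = 20%.
Total: 12% + 20% = 32%.
Rounded: 32.00%.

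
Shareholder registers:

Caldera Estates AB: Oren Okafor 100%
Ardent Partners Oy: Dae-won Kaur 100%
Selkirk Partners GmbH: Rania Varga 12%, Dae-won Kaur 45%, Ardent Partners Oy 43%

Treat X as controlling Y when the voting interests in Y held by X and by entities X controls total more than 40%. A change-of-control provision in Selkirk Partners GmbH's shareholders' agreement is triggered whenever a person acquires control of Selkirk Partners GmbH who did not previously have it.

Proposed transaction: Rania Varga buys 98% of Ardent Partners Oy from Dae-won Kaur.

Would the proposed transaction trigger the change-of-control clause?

The purchase adds only to Rania's holdings (Dae-won's stake shrinks), so Rania is the only person who could newly come to control Selkirk.
Rania's largest direct stake is 12% in Selkirk, which does not meet the threshold, so Rania controls no company.
In Selkirk, Rania's side holds only 12%, not > 40%.
So before the transaction, Rania does not control Selkirk.
After the purchase, Rania holds 98% of Ardent directly, and Dae-won's stake falls to 2%.
Rania holds 98% of Ardent, so Rania controls Ardent.
Rania and Ardent together hold 12% + 43% = 55% of Selkirk, so Rania controls Selkirk.
Rania did not control Selkirk before and does after, so the clause is triggered.

Yes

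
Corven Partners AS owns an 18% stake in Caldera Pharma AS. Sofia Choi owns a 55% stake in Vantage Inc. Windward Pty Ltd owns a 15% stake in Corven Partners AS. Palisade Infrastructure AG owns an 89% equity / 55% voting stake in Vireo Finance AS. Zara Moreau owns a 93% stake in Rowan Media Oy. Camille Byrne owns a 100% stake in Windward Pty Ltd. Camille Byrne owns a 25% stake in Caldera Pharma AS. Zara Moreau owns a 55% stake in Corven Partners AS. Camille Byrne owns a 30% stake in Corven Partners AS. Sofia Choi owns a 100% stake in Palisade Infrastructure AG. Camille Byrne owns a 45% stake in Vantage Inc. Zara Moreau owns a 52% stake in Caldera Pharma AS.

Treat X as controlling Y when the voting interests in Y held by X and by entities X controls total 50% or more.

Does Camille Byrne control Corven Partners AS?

Camille holds 100% of Windward, so Camille controls Windward.
In Corven, Camille's side holds only 30% + 15% = 45%, not ≥ 50%.
So Camille does not control Corven.

No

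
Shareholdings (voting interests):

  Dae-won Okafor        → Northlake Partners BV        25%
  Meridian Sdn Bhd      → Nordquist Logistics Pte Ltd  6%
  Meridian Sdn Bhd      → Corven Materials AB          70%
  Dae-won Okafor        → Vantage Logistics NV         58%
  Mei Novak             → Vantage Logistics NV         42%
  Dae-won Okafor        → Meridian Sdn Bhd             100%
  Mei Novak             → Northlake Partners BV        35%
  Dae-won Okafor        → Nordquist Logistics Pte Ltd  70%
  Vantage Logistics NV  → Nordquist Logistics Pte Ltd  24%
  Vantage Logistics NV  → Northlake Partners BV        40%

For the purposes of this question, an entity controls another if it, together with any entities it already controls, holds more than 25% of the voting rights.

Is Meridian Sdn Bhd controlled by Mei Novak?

No

Mei holds 42% of Vantage, so Mei controls Vantage.
Mei and Vantage together hold 35% + 40% = 75% of Northlake, so Mei controls Northlake.
Neither Mei nor any entity Mei controls holds any voting interest in Meridian.
So Mei does not control Meridian.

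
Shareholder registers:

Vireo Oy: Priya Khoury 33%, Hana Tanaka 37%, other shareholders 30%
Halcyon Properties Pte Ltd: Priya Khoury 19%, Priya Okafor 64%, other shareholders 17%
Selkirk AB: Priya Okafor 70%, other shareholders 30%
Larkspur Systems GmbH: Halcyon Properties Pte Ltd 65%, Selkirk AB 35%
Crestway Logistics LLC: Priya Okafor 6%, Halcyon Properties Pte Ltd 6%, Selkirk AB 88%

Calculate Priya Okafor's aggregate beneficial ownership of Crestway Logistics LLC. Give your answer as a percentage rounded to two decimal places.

Priya Okafor reaches Crestway along 3 paths.
Direct stake: 6% = 6%.
Via Halcyon: 64% × 6% = 3.84%.
Via Selkirk: 70% × 88% = 61.6%.
Total: 6% + 3.84% + 61.6% = 71.44%.

71.44%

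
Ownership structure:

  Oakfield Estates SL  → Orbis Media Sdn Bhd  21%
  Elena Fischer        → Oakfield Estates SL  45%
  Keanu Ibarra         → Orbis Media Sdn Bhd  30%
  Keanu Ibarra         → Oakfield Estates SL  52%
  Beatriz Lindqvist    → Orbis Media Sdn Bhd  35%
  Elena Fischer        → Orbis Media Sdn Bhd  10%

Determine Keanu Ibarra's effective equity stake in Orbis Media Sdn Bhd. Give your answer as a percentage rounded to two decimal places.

40.92%

Keanu reaches Orbis along 2 paths.
Direct stake: 30% = 30%.
Via Oakfield: 52% × 21% = 10.92%.
Total: 30% + 10.92% = 40.92%.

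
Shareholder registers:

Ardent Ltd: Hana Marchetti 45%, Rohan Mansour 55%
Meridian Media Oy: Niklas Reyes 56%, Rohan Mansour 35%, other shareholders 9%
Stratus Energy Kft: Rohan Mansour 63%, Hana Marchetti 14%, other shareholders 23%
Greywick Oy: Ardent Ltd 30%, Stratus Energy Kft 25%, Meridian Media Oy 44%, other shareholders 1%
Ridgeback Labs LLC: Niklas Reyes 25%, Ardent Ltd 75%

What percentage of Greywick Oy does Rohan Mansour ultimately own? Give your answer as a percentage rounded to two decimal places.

47.65%

Rohan reaches Greywick along 3 paths.
Via Ardent: 55% × 30% = 16.5%.
Via Stratus: 63% × 25% = 15.75%.
Via Meridian: 35% × 44% = 15.4%.
Total: 16.5% + 15.75% + 15.4% = 47.65%.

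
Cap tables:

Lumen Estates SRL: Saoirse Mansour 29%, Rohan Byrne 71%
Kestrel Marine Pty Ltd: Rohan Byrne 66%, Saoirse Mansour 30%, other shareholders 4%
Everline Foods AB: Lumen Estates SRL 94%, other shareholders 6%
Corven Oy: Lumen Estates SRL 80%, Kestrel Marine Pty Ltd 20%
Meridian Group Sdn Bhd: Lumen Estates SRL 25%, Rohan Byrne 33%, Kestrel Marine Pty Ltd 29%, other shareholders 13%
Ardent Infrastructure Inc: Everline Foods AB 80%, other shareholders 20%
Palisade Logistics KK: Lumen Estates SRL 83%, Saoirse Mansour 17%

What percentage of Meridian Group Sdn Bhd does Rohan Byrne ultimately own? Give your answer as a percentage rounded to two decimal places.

Rohan reaches Meridian along 3 paths.
Via Lumen: 71% × 25% = 17.75%.
Direct stake: 33% = 33%.
Via Kestrel: 66% × 29% = 19.14%.
Total: 17.75% + 33% + 19.14% = 69.89%.

69.89%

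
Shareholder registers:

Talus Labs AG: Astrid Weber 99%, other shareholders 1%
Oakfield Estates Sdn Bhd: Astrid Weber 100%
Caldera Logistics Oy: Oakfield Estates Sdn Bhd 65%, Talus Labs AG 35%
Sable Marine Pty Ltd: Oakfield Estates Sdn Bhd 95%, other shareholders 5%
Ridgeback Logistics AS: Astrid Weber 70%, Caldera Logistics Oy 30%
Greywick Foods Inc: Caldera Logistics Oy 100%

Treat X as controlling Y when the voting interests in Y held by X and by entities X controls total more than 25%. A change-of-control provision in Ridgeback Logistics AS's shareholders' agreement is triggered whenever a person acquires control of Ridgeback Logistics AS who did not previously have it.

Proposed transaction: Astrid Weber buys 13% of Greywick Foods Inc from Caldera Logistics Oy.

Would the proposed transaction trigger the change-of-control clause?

No

The purchase adds only to Astrid's holdings (Caldera's stake shrinks), so Astrid is the only person who could newly come to control Ridgeback.
Astrid holds 100% of Oakfield, so Astrid controls Oakfield.
Astrid holds 99% of Talus, so Astrid controls Talus.
Oakfield and Talus together hold 65% + 35% = 100% of Caldera, so Astrid controls Caldera.
Astrid and Caldera together hold 70% + 30% = 100% of Ridgeback, so Astrid controls Ridgeback.
So Astrid already controls Ridgeback before the transaction.
After the purchase, Astrid holds 13% of Greywick directly, and Caldera's stake falls to 87%.
Astrid controlled Ridgeback already, so this is not a new person acquiring control; every other person's position is unchanged or reduced.
No new person acquires control, so the clause is not triggered.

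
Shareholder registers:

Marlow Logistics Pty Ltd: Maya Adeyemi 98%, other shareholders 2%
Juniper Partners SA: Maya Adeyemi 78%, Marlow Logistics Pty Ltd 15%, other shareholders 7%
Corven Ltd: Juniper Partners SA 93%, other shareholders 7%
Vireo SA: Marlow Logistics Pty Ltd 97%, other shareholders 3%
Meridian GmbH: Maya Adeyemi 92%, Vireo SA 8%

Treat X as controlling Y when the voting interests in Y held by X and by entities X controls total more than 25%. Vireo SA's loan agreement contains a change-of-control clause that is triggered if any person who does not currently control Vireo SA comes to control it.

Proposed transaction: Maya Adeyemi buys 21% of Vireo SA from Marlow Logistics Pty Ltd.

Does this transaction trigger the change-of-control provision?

The purchase adds only to Maya's holdings (Marlow's stake shrinks), so Maya is the only person who could newly come to control Vireo.
Maya holds 98% of Marlow, so Maya controls Marlow.
Marlow holds 97% of Vireo, so Maya controls Vireo.
So Maya already controls Vireo before the transaction.
After the purchase, Maya holds 21% of Vireo directly, and Marlow's stake falls to 76%.
Maya controlled Vireo already, so this is not a new person acquiring control; every other person's position is unchanged or reduced.
No new person acquires control, so the clause is not triggered.

No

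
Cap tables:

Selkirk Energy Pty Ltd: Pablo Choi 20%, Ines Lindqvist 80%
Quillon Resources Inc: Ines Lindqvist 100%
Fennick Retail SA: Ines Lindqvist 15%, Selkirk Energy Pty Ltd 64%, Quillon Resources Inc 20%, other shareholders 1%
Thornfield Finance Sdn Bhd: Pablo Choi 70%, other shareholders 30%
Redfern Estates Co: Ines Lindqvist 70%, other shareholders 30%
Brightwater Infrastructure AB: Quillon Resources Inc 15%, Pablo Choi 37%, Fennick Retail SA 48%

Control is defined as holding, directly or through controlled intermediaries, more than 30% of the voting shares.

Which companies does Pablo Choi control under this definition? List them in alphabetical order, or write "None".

Pablo holds 70% of Thornfield, so Pablo controls Thornfield.
Pablo holds 37% of Brightwater, so Pablo controls Brightwater.
No other company's threshold is met.

Brightwater Infrastructure AB, Thornfield Finance Sdn Bhd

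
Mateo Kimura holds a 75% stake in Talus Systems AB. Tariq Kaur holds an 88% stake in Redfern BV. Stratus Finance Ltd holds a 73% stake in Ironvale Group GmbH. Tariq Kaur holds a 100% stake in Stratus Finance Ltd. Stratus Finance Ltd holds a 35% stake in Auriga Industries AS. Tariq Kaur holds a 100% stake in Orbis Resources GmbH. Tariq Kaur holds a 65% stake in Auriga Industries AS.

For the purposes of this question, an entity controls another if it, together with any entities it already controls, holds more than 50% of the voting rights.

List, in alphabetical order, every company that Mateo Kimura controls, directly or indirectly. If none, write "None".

Mateo holds 75% of Talus, so Mateo controls Talus.
No other company's threshold is met.

Talus Systems AB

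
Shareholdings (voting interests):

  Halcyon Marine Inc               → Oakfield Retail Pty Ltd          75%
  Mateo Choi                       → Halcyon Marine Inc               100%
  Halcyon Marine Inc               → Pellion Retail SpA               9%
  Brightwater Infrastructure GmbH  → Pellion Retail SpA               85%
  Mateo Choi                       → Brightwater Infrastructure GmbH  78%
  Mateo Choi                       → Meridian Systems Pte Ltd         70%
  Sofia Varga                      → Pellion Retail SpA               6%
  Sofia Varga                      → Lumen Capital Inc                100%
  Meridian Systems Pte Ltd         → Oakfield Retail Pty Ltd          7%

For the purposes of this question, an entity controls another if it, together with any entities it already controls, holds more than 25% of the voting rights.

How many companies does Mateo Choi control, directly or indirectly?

Mateo holds 70% of Meridian, so Mateo controls Meridian.
Mateo holds 100% of Halcyon, so Mateo controls Halcyon.
Mateo holds 78% of Brightwater, so Mateo controls Brightwater.
Brightwater and Halcyon together hold 85% + 9% = 94% of Pellion, so Mateo controls Pellion.
Halcyon and Meridian together hold 75% + 7% = 82% of Oakfield, so Mateo controls Oakfield.
No other company's threshold is met.
Mateo controls 5 companies.

5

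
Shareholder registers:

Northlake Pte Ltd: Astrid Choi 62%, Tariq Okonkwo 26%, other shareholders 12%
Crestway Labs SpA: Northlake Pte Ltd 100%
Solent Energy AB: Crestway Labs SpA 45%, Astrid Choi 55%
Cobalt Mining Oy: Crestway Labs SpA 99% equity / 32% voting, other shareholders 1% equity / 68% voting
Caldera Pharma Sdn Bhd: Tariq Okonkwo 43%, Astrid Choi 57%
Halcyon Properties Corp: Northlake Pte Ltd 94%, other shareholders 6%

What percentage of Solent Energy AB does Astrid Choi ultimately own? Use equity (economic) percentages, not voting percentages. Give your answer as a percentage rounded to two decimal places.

Astrid reaches Solent along 2 paths.
Via Northlake → Crestway: 62% × 100% × 45% = 27.9%.
Direct stake: 55% = 55%.
Total: 27.9% + 55% = 82.9%.
Rounded: 82.90%.

82.90%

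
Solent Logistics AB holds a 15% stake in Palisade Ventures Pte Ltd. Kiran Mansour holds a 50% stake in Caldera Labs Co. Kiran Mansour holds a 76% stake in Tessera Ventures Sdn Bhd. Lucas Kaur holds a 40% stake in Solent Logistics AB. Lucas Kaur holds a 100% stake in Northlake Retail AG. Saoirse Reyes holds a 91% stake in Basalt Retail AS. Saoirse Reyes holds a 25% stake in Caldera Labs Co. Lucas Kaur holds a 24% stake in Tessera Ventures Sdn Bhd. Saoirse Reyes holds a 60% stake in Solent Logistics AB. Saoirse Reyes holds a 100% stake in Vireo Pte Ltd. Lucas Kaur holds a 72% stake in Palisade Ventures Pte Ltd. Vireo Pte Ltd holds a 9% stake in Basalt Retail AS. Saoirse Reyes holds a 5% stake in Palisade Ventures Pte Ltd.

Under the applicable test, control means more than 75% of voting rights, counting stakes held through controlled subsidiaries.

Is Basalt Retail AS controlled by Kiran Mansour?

No

Kiran holds 76% of Tessera, so Kiran controls Tessera.
Neither Kiran nor any entity Kiran controls holds any voting interest in Basalt.
So Kiran does not control Basalt.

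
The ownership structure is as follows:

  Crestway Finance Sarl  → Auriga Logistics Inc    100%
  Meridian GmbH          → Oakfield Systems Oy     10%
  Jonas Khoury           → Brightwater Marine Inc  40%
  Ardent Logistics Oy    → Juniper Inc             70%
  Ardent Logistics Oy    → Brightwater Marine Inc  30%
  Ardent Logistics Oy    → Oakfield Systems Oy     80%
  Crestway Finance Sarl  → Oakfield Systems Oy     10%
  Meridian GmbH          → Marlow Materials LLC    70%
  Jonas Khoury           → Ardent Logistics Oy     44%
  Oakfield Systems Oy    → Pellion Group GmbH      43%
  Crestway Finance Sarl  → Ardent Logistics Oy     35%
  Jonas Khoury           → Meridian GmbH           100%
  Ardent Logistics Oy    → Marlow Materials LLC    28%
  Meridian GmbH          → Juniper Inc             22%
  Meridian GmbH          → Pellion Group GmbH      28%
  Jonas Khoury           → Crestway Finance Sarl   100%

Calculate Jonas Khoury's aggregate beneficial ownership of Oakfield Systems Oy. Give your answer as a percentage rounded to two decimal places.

83.20%

Jonas reaches Oakfield along 4 paths.
Via Crestway: 100% × 10% = 10%.
Via Crestway → Ardent: 100% × 35% × 80% = 28%.
Via Ardent: 44% × 80% = 35.2%.
Via Meridian: 100% × 10% = 10%.
Total: 10% + 28% + 35.2% + 10% = 83.2%.
Rounded: 83.20%.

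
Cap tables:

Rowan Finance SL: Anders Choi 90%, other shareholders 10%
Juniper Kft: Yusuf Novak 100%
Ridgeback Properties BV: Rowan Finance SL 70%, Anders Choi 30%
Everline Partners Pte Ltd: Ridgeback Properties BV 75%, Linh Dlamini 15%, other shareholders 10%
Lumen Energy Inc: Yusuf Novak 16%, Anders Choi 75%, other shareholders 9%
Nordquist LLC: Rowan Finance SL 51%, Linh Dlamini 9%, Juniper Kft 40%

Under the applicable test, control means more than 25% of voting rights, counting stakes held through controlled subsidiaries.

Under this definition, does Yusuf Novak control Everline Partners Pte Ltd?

No

Yusuf holds 100% of Juniper, so Yusuf controls Juniper.
Juniper holds 40% of Nordquist, so Yusuf controls Nordquist.
Neither Yusuf nor any entity Yusuf controls holds any voting interest in Everline.
So Yusuf does not control Everline.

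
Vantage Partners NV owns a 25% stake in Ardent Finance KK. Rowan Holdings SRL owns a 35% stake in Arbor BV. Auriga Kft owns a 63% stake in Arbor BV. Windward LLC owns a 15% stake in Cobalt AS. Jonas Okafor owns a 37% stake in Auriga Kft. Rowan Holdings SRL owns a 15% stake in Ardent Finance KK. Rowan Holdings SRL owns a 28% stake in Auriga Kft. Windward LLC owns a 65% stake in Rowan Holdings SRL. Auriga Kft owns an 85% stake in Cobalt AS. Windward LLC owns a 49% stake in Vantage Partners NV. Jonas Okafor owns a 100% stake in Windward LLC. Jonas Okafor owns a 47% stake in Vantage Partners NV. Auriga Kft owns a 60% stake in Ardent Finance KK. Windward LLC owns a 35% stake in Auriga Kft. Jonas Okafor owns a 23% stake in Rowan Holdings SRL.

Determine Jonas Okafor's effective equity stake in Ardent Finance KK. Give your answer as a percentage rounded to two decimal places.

95.18%

Jonas reaches Ardent along 8 paths.
Via Vantage: 47% × 25% = 11.75%.
Via Windward → Vantage: 100% × 49% × 25% = 12.25%.
Via Rowan: 23% × 15% = 3.45%.
Via Windward → Rowan: 100% × 65% × 15% = 9.75%.
Via Auriga: 37% × 60% = 22.2%.
Via Windward → Auriga: 100% × 35% × 60% = 21%.
Via Rowan → Auriga: 23% × 28% × 60% = 3.864%.
Via Windward → Rowan → Auriga: 100% × 65% × 28% × 60% = 10.92%.
Total: 11.75% + 12.25% + 3.45% + 9.75% + 22.2% + 21% + 3.864% + 10.92% = 95.184%.
Rounded: 95.18%.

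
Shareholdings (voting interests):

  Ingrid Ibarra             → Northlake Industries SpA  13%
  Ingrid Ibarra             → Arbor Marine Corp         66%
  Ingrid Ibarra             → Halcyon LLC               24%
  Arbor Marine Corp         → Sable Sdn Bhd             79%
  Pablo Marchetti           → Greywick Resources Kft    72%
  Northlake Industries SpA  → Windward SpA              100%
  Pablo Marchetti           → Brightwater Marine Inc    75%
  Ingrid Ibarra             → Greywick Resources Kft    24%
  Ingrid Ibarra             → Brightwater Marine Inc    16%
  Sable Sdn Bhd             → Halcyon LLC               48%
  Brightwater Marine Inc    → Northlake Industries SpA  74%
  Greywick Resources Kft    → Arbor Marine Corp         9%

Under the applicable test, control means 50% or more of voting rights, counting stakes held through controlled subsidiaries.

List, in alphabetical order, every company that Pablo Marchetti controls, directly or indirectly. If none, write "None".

Brightwater Marine Inc, Greywick Resources Kft, Northlake Industries SpA, Windward SpA

Pablo holds 72% of Greywick, so Pablo controls Greywick.
Pablo holds 75% of Brightwater, so Pablo controls Brightwater.
Brightwater holds 74% of Northlake, so Pablo controls Northlake.
Northlake holds 100% of Windward, so Pablo controls Windward.
No other company's threshold is met.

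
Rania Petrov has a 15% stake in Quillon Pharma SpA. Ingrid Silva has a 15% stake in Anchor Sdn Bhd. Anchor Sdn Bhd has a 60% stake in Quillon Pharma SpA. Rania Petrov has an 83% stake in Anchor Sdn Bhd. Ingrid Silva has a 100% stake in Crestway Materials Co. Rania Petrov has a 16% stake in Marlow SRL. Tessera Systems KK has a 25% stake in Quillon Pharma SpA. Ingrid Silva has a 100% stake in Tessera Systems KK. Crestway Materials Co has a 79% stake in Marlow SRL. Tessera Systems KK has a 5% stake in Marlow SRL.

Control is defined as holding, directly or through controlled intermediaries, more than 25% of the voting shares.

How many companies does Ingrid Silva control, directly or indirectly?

Ingrid holds 100% of Tessera, so Ingrid controls Tessera.
Ingrid holds 100% of Crestway, so Ingrid controls Crestway.
Crestway and Tessera together hold 79% + 5% = 84% of Marlow, so Ingrid controls Marlow.
No other company's threshold is met.
Ingrid controls 3 companies.

3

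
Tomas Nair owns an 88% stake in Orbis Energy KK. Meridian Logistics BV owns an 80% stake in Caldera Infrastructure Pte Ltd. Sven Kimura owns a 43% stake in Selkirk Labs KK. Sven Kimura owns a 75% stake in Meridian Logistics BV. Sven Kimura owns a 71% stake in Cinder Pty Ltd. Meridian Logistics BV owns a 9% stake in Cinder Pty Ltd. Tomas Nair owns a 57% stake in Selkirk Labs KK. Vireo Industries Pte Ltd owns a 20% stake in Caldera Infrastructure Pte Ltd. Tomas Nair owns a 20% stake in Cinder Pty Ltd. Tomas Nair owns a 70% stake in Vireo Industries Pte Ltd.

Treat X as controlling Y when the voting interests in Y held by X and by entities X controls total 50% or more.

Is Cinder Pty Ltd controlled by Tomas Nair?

No

Tomas holds 70% of Vireo, so Tomas controls Vireo.
Tomas holds 57% of Selkirk, so Tomas controls Selkirk.
Tomas holds 88% of Orbis, so Tomas controls Orbis.
In Cinder, Tomas's side holds only 20%, not ≥ 50%.
So Tomas does not control Cinder.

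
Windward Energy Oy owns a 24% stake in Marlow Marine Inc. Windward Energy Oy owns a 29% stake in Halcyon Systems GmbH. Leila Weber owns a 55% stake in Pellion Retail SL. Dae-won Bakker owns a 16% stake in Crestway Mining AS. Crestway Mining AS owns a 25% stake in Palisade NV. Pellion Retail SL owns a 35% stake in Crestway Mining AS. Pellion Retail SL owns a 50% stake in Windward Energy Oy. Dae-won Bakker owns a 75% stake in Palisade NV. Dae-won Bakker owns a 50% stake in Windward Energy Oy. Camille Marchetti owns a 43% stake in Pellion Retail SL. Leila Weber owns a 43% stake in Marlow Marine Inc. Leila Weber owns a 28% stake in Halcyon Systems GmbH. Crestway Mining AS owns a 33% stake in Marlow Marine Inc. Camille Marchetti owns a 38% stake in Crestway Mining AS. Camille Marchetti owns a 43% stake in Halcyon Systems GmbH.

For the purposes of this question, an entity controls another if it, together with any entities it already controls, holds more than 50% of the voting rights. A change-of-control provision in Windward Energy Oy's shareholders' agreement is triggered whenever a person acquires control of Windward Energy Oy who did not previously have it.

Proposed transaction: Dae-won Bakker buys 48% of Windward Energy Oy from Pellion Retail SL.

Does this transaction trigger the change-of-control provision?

Yes

The purchase adds only to Dae-won's holdings (Pellion's stake shrinks), so Dae-won is the only person who could newly come to control Windward.
Dae-won holds 75% of Palisade, so Dae-won controls Palisade.
In Windward, Dae-won's side holds only 50%, not > 50%.
So before the transaction, Dae-won does not control Windward.
After the purchase, Dae-won's direct stake in Windward rises to 50% + 48% = 98%, and Pellion's stake falls to 2%.
Dae-won holds 98% of Windward, so Dae-won controls Windward.
Dae-won did not control Windward before and does after, so the clause is triggered.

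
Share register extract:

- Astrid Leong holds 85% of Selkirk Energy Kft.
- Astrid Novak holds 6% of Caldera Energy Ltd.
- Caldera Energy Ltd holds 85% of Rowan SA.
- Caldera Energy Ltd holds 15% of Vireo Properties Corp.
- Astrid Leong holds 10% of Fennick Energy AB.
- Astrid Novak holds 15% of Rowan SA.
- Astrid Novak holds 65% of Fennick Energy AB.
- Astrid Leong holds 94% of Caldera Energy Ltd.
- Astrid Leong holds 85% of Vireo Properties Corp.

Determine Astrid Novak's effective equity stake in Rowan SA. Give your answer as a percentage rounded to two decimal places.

Astrid Novak reaches Rowan along 2 paths.
Via Caldera: 6% × 85% = 5.1%.
Direct stake: 15% = 15%.
Total: 5.1% + 15% = 20.1%.
Rounded: 20.10%.

20.10%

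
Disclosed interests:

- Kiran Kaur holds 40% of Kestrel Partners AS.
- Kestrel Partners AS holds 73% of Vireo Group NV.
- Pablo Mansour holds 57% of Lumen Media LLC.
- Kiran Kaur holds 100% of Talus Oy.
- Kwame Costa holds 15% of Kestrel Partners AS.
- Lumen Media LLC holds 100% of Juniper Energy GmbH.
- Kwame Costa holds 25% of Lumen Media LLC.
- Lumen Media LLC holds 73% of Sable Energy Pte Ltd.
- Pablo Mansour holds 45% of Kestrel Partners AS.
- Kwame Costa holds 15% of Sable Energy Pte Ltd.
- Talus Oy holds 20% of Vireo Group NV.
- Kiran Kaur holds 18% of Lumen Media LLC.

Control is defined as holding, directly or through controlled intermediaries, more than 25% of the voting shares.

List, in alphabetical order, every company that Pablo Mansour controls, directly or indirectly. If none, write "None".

Pablo holds 57% of Lumen, so Pablo controls Lumen.
Pablo holds 45% of Kestrel, so Pablo controls Kestrel.
Lumen holds 100% of Juniper, so Pablo controls Juniper.
Lumen holds 73% of Sable, so Pablo controls Sable.
Kestrel holds 73% of Vireo, so Pablo controls Vireo.
No other company's threshold is met.

Juniper Energy GmbH, Kestrel Partners AS, Lumen Media LLC, Sable Energy Pte Ltd, Vireo Group NV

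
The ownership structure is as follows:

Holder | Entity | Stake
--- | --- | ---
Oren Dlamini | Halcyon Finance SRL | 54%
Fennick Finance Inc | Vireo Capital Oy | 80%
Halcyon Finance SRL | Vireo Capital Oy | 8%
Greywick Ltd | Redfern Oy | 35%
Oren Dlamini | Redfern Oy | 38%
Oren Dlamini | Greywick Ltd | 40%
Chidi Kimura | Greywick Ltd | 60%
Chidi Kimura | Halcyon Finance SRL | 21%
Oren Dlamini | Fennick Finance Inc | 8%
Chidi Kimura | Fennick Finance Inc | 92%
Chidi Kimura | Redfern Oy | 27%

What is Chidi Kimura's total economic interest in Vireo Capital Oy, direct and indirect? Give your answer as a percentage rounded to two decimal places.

75.28%

Chidi reaches Vireo along 2 paths.
Via Fennick: 92% × 80% = 73.6%.
Via Halcyon: 21% × 8% = 1.68%.
Total: 73.6% + 1.68% = 75.28%.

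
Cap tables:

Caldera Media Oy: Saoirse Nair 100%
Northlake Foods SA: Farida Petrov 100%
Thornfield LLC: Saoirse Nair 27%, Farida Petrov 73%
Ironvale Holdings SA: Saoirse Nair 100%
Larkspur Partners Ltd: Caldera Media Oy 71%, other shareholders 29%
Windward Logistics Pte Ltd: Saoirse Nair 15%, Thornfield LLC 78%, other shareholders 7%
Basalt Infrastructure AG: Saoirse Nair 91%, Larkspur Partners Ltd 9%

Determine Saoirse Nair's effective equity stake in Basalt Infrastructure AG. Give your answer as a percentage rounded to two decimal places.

97.39%

Saoirse reaches Basalt along 2 paths.
Direct stake: 91% = 91%.
Via Caldera → Larkspur: 100% × 71% × 9% = 6.39%.
Total: 91% + 6.39% = 97.39%.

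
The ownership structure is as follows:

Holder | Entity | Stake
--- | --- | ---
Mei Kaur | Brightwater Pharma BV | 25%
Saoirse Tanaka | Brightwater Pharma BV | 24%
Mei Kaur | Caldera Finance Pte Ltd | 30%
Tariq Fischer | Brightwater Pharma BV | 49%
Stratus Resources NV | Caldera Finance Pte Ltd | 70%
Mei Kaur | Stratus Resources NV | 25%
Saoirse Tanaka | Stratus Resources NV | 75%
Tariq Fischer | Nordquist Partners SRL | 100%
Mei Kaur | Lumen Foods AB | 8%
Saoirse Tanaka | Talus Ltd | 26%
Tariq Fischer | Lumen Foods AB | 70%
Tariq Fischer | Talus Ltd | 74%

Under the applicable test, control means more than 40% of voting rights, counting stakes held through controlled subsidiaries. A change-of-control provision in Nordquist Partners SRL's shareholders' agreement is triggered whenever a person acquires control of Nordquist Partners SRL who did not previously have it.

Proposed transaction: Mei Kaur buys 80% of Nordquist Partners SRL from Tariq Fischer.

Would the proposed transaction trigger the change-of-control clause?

The purchase adds only to Mei's holdings (Tariq's stake shrinks), so Mei is the only person who could newly come to control Nordquist.
Mei's largest direct stake is 30% in Caldera, which does not meet the threshold, so Mei controls no company.
Neither Mei nor any entity Mei controls holds any voting interest in Nordquist.
So before the transaction, Mei does not control Nordquist.
After the purchase, Mei holds 80% of Nordquist directly, and Tariq's stake falls to 20%.
Mei holds 80% of Nordquist, so Mei controls Nordquist.
Mei did not control Nordquist before and does after, so the clause is triggered.

Yes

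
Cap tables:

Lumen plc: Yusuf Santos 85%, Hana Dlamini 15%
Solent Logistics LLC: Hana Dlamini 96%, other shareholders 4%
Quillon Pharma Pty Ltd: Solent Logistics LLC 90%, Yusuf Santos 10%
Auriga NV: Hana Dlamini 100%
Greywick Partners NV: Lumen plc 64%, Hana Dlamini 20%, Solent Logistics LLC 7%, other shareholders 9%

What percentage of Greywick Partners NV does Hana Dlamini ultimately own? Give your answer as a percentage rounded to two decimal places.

36.32%

Hana reaches Greywick along 3 paths.
Via Lumen: 15% × 64% = 9.6%.
Direct stake: 20% = 20%.
Via Solent: 96% × 7% = 6.72%.
Total: 9.6% + 20% + 6.72% = 36.32%.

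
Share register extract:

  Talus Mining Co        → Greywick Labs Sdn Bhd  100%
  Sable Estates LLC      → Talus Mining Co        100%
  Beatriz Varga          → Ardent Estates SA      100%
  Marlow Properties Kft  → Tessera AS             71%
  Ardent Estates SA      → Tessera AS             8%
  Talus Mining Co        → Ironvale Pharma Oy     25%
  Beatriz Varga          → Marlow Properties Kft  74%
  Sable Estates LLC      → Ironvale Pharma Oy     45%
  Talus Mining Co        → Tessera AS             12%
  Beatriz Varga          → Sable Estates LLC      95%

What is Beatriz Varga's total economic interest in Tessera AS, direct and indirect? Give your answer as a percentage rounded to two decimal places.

71.94%

Beatriz reaches Tessera along 3 paths.
Via Sable → Talus: 95% × 100% × 12% = 11.4%.
Via Marlow: 74% × 71% = 52.54%.
Via Ardent: 100% × 8% = 8%.
Total: 11.4% + 52.54% + 8% = 71.94%.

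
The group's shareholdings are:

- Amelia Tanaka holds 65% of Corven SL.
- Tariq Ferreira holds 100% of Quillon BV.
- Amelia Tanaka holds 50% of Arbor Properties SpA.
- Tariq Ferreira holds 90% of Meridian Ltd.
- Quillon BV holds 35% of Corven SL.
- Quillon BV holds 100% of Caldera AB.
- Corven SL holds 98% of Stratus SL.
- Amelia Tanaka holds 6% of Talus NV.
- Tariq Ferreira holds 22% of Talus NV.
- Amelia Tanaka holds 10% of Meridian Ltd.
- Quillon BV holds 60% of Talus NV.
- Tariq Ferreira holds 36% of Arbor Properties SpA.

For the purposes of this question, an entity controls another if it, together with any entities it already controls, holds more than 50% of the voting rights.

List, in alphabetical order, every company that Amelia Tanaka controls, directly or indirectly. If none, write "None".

Corven SL, Stratus SL

Amelia holds 65% of Corven, so Amelia controls Corven.
Corven holds 98% of Stratus, so Amelia controls Stratus.
No other company's threshold is met.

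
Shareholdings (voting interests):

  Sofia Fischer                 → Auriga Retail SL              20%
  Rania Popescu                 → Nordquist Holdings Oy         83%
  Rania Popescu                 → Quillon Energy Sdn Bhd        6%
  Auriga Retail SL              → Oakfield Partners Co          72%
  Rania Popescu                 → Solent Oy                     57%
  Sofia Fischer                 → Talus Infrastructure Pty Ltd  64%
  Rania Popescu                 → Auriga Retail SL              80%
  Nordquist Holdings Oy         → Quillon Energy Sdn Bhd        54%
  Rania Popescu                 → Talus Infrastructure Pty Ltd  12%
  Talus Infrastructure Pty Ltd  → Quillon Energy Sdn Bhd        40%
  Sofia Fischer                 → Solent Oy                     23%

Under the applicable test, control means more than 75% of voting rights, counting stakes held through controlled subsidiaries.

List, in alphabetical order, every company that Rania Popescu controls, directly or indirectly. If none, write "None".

Rania holds 83% of Nordquist, so Rania controls Nordquist.
Rania holds 80% of Auriga, so Rania controls Auriga.
No other company's threshold is met.

Auriga Retail SL, Nordquist Holdings Oy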